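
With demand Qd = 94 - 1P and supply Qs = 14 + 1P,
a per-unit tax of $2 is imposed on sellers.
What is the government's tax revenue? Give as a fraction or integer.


With tax on sellers, new supply: Qs' = 14 + 1(P - 2)
= 12 + 1P
New equilibrium quantity:
Q_new = 53
Tax revenue = tax * Q_new = 2 * 53 = 106

106


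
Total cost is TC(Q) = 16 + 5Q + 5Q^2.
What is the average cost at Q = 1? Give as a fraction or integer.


TC(1) = 16 + 5*1 + 5*1^2
TC(1) = 16 + 5 + 5 = 26
AC = TC/Q = 26/1 = 26

26


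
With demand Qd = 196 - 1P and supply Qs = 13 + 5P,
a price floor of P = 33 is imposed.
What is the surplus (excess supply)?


At P = 33:
Qd = 196 - 1*33 = 163
Qs = 13 + 5*33 = 178
Surplus = Qs - Qd = 178 - 163 = 15

15


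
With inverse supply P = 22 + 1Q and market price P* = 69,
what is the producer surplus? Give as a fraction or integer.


Minimum supply price (at Q=0): P_min = 22
Quantity supplied at P* = 69:
Q* = (69 - 22)/1 = 47
PS = (1/2) * Q* * (P* - P_min)
PS = (1/2) * 47 * (69 - 22)
PS = (1/2) * 47 * 47 = 2209/2

2209/2


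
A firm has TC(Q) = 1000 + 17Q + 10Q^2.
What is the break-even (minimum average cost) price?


AC(Q) = 1000/Q + 17 + 10Q
To minimize: dAC/dQ = -1000/Q^2 + 10 = 0
Q^2 = 1000/10 = 100
Q* = 10
Min AC = 1000/10 + 17 + 10*10
Min AC = 100 + 17 + 100 = 217

217


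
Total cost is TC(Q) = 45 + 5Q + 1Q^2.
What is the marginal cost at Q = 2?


MC = dTC/dQ = 5 + 2*1*Q
At Q = 2:
MC = 5 + 2*2
MC = 5 + 4 = 9

9


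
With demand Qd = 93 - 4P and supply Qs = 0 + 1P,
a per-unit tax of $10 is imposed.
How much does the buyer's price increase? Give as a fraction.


With a per-unit tax, the buyer's price increase depends on relative slopes.
Supply slope: d = 1, Demand slope: b = 4
Buyer's price increase = d * tax / (b + d)
= 1 * 10 / (4 + 1)
= 10 / 5 = 2

2


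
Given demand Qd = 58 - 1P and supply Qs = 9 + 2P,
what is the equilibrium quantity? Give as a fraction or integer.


First find equilibrium price:
58 - 1P = 9 + 2P
P* = 49/3 = 49/3
Then substitute into demand:
Q* = 58 - 1 * 49/3 = 125/3

125/3


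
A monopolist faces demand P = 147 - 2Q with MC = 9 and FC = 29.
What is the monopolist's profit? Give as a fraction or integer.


MR = MC: 147 - 4Q = 9
Q* = 69/2
P* = 147 - 2*69/2 = 78
Profit = (P* - MC)*Q* - FC
= (78 - 9)*69/2 - 29
= 69*69/2 - 29
= 4761/2 - 29 = 4703/2

4703/2


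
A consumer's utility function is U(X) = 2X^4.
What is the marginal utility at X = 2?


MU = dU/dX = 2*4*X^(4-1)
MU = 8*X^3
At X = 2:
MU = 8 * 2^3
MU = 8 * 8 = 64

64


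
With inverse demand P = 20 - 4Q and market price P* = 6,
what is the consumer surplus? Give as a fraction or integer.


Maximum willingness to pay (at Q=0): P_max = 20
Quantity demanded at P* = 6:
Q* = (20 - 6)/4 = 7/2
CS = (1/2) * Q* * (P_max - P*)
CS = (1/2) * 7/2 * (20 - 6)
CS = (1/2) * 7/2 * 14 = 49/2

49/2


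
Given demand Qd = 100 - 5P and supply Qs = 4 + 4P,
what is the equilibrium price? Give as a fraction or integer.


At equilibrium, Qd = Qs.
100 - 5P = 4 + 4P
100 - 4 = 5P + 4P
96 = 9P
P* = 96/9 = 32/3

32/3


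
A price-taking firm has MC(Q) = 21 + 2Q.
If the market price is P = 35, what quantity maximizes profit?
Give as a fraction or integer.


In perfect competition, profit is maximized where P = MC.
35 = 21 + 2Q
14 = 2Q
Q* = 14/2 = 7

7


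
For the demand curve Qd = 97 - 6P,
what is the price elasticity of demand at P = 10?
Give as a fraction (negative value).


dQ/dP = -6
At P = 10: Q = 97 - 6*10 = 37
E = (dQ/dP)(P/Q) = (-6)(10/37) = -60/37

-60/37


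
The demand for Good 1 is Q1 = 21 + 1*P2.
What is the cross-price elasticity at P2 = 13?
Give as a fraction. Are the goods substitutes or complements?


dQ1/dP2 = 1
At P2 = 13: Q1 = 21 + 1*13 = 34
Exy = (dQ1/dP2)(P2/Q1) = 1 * 13 / 34 = 13/34
Since Exy > 0, the goods are substitutes.

13/34 (substitutes)


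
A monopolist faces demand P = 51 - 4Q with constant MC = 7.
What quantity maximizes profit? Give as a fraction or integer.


TR = P*Q = (51 - 4Q)Q = 51Q - 4Q^2
MR = dTR/dQ = 51 - 8Q
Set MR = MC:
51 - 8Q = 7
44 = 8Q
Q* = 44/8 = 11/2

11/2


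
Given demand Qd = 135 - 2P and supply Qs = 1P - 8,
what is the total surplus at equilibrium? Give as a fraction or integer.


Find equilibrium: 135 - 2P = 1P - 8
135 + 8 = 3P
P* = 143/3 = 143/3
Q* = 1*143/3 - 8 = 119/3
Inverse demand: P = 135/2 - Q/2, so P_max = 135/2
Inverse supply: P = 8 + Q/1, so P_min = 8
CS = (1/2) * 119/3 * (135/2 - 143/3) = 14161/36
PS = (1/2) * 119/3 * (143/3 - 8) = 14161/18
TS = CS + PS = 14161/36 + 14161/18 = 14161/12

14161/12


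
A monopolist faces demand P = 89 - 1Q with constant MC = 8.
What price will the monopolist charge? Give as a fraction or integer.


MR = 89 - 2Q
Set MR = MC: 89 - 2Q = 8
Q* = 81/2
Substitute into demand:
P* = 89 - 1*81/2 = 97/2

97/2


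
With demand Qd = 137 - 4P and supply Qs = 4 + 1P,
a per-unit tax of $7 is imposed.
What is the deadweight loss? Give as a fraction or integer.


Pre-tax equilibrium quantity: Q* = 153/5
Post-tax equilibrium quantity: Q_tax = 25
Reduction in quantity: Q* - Q_tax = 28/5
DWL = (1/2) * tax * (Q* - Q_tax)
DWL = (1/2) * 7 * 28/5 = 98/5

98/5


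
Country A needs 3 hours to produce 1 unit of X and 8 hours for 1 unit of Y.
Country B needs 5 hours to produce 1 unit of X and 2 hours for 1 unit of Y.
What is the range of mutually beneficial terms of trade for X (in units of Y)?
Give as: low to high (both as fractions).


Opportunity cost of X for Country A = hours_X / hours_Y = 3/8 = 3/8 units of Y
Opportunity cost of X for Country B = hours_X / hours_Y = 5/2 = 5/2 units of Y
Terms of trade must be between the two opportunity costs.
Range: 3/8 to 5/2

3/8 to 5/2


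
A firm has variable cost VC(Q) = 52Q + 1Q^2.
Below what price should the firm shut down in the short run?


AVC(Q) = VC(Q)/Q = 52 + 1Q
AVC is increasing in Q, so minimum AVC is at Q -> 0+.
Min AVC = 52
The firm should shut down if P < 52.

52


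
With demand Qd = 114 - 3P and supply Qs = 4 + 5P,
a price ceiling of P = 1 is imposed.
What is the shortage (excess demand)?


At P = 1:
Qd = 114 - 3*1 = 111
Qs = 4 + 5*1 = 9
Shortage = Qd - Qs = 111 - 9 = 102

102


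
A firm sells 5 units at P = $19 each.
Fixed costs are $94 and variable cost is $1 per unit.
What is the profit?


Total Revenue = P * Q = 19 * 5 = $95
Total Cost = FC + VC*Q = 94 + 1*5 = $99
Profit = TR - TC = 95 - 99 = $-4

$-4


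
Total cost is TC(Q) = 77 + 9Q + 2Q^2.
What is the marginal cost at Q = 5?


MC = dTC/dQ = 9 + 2*2*Q
At Q = 5:
MC = 9 + 4*5
MC = 9 + 20 = 29

29


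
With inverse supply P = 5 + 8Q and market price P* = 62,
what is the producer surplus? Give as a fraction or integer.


Minimum supply price (at Q=0): P_min = 5
Quantity supplied at P* = 62:
Q* = (62 - 5)/8 = 57/8
PS = (1/2) * Q* * (P* - P_min)
PS = (1/2) * 57/8 * (62 - 5)
PS = (1/2) * 57/8 * 57 = 3249/16

3249/16


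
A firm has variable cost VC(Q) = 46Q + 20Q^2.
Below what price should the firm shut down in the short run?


AVC(Q) = VC(Q)/Q = 46 + 20Q
AVC is increasing in Q, so minimum AVC is at Q -> 0+.
Min AVC = 46
The firm should shut down if P < 46.

46


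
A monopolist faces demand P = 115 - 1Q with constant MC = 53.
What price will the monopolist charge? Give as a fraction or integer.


MR = 115 - 2Q
Set MR = MC: 115 - 2Q = 53
Q* = 31
Substitute into demand:
P* = 115 - 1*31 = 84

84


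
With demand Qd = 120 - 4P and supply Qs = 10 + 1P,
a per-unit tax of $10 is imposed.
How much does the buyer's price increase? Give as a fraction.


With a per-unit tax, the buyer's price increase depends on relative slopes.
Supply slope: d = 1, Demand slope: b = 4
Buyer's price increase = d * tax / (b + d)
= 1 * 10 / (4 + 1)
= 10 / 5 = 2

2


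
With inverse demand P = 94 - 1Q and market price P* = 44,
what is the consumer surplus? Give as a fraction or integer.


Maximum willingness to pay (at Q=0): P_max = 94
Quantity demanded at P* = 44:
Q* = (94 - 44)/1 = 50
CS = (1/2) * Q* * (P_max - P*)
CS = (1/2) * 50 * (94 - 44)
CS = (1/2) * 50 * 50 = 1250

1250


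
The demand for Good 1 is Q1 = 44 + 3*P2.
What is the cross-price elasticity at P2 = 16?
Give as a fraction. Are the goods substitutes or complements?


dQ1/dP2 = 3
At P2 = 16: Q1 = 44 + 3*16 = 92
Exy = (dQ1/dP2)(P2/Q1) = 3 * 16 / 92 = 12/23
Since Exy > 0, the goods are substitutes.

12/23 (substitutes)


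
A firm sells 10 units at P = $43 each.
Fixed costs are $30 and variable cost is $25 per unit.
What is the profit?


Total Revenue = P * Q = 43 * 10 = $430
Total Cost = FC + VC*Q = 30 + 25*10 = $280
Profit = TR - TC = 430 - 280 = $150

$150


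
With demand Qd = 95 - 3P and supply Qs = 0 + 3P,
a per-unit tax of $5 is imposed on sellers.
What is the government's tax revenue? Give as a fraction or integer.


With tax on sellers, new supply: Qs' = 0 + 3(P - 5)
= 3P - 15
New equilibrium quantity:
Q_new = 40
Tax revenue = tax * Q_new = 5 * 40 = 200

200


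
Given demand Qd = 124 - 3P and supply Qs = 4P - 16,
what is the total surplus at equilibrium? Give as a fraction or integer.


Find equilibrium: 124 - 3P = 4P - 16
124 + 16 = 7P
P* = 140/7 = 20
Q* = 4*20 - 16 = 64
Inverse demand: P = 124/3 - Q/3, so P_max = 124/3
Inverse supply: P = 4 + Q/4, so P_min = 4
CS = (1/2) * 64 * (124/3 - 20) = 2048/3
PS = (1/2) * 64 * (20 - 4) = 512
TS = CS + PS = 2048/3 + 512 = 3584/3

3584/3


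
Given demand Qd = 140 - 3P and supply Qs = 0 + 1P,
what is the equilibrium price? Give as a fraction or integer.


At equilibrium, Qd = Qs.
140 - 3P = 0 + 1P
140 - 0 = 3P + 1P
140 = 4P
P* = 140/4 = 35

35


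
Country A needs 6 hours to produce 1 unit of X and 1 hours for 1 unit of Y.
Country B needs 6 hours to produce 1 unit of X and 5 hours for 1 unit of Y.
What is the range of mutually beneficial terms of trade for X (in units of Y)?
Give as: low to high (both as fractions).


Opportunity cost of X for Country A = hours_X / hours_Y = 6/1 = 6 units of Y
Opportunity cost of X for Country B = hours_X / hours_Y = 6/5 = 6/5 units of Y
Terms of trade must be between the two opportunity costs.
Range: 6/5 to 6

6/5 to 6


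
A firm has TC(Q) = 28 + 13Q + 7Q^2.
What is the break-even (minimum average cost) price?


AC(Q) = 28/Q + 13 + 7Q
To minimize: dAC/dQ = -28/Q^2 + 7 = 0
Q^2 = 28/7 = 4
Q* = 2
Min AC = 28/2 + 13 + 7*2
Min AC = 14 + 13 + 14 = 41

41


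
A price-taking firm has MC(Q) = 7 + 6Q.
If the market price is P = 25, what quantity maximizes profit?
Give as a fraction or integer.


In perfect competition, profit is maximized where P = MC.
25 = 7 + 6Q
18 = 6Q
Q* = 18/6 = 3

3


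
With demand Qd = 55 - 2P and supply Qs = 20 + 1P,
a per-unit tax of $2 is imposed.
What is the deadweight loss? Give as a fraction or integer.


Pre-tax equilibrium quantity: Q* = 95/3
Post-tax equilibrium quantity: Q_tax = 91/3
Reduction in quantity: Q* - Q_tax = 4/3
DWL = (1/2) * tax * (Q* - Q_tax)
DWL = (1/2) * 2 * 4/3 = 4/3

4/3


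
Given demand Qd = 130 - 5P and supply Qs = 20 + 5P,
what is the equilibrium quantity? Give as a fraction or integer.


First find equilibrium price:
130 - 5P = 20 + 5P
P* = 110/10 = 11
Then substitute into demand:
Q* = 130 - 5 * 11 = 75

75


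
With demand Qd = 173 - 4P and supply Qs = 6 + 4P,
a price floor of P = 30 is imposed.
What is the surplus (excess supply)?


At P = 30:
Qd = 173 - 4*30 = 53
Qs = 6 + 4*30 = 126
Surplus = Qs - Qd = 126 - 53 = 73

73


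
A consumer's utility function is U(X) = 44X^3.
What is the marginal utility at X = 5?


MU = dU/dX = 44*3*X^(3-1)
MU = 132*X^2
At X = 5:
MU = 132 * 5^2
MU = 132 * 25 = 3300

3300


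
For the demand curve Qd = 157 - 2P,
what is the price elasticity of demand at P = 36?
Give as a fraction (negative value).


dQ/dP = -2
At P = 36: Q = 157 - 2*36 = 85
E = (dQ/dP)(P/Q) = (-2)(36/85) = -72/85

-72/85


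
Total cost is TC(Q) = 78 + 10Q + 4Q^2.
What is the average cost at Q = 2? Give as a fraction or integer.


TC(2) = 78 + 10*2 + 4*2^2
TC(2) = 78 + 20 + 16 = 114
AC = TC/Q = 114/2 = 57

57


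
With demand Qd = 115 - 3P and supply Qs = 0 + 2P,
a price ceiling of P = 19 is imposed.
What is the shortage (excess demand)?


At P = 19:
Qd = 115 - 3*19 = 58
Qs = 0 + 2*19 = 38
Shortage = Qd - Qs = 58 - 38 = 20

20


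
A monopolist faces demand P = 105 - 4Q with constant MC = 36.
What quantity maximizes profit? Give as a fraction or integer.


TR = P*Q = (105 - 4Q)Q = 105Q - 4Q^2
MR = dTR/dQ = 105 - 8Q
Set MR = MC:
105 - 8Q = 36
69 = 8Q
Q* = 69/8 = 69/8

69/8


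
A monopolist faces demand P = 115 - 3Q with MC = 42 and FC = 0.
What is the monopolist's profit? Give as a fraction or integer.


MR = MC: 115 - 6Q = 42
Q* = 73/6
P* = 115 - 3*73/6 = 157/2
Profit = (P* - MC)*Q* - FC
= (157/2 - 42)*73/6 - 0
= 73/2*73/6 - 0
= 5329/12 - 0 = 5329/12

5329/12


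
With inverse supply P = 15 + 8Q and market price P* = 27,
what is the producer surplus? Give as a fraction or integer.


Minimum supply price (at Q=0): P_min = 15
Quantity supplied at P* = 27:
Q* = (27 - 15)/8 = 3/2
PS = (1/2) * Q* * (P* - P_min)
PS = (1/2) * 3/2 * (27 - 15)
PS = (1/2) * 3/2 * 12 = 9

9


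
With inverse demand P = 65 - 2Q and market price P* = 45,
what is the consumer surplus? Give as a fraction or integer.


Maximum willingness to pay (at Q=0): P_max = 65
Quantity demanded at P* = 45:
Q* = (65 - 45)/2 = 10
CS = (1/2) * Q* * (P_max - P*)
CS = (1/2) * 10 * (65 - 45)
CS = (1/2) * 10 * 20 = 100

100


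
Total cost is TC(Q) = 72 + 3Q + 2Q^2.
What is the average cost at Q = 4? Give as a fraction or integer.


TC(4) = 72 + 3*4 + 2*4^2
TC(4) = 72 + 12 + 32 = 116
AC = TC/Q = 116/4 = 29

29


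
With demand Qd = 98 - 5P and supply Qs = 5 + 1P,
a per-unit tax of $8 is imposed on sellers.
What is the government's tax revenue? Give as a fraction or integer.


With tax on sellers, new supply: Qs' = 5 + 1(P - 8)
= 1P - 3
New equilibrium quantity:
Q_new = 83/6
Tax revenue = tax * Q_new = 8 * 83/6 = 332/3

332/3


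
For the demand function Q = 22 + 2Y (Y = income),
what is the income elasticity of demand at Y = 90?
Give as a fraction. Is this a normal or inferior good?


dQ/dY = 2
At Y = 90: Q = 22 + 2*90 = 202
Ey = (dQ/dY)(Y/Q) = 2 * 90 / 202 = 90/101
Since Ey > 0, this is a normal good.

90/101 (normal good)


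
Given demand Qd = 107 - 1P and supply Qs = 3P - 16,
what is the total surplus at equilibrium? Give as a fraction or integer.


Find equilibrium: 107 - 1P = 3P - 16
107 + 16 = 4P
P* = 123/4 = 123/4
Q* = 3*123/4 - 16 = 305/4
Inverse demand: P = 107 - Q/1, so P_max = 107
Inverse supply: P = 16/3 + Q/3, so P_min = 16/3
CS = (1/2) * 305/4 * (107 - 123/4) = 93025/32
PS = (1/2) * 305/4 * (123/4 - 16/3) = 93025/96
TS = CS + PS = 93025/32 + 93025/96 = 93025/24

93025/24


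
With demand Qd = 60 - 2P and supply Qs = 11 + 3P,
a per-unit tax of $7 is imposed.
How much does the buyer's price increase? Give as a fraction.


With a per-unit tax, the buyer's price increase depends on relative slopes.
Supply slope: d = 3, Demand slope: b = 2
Buyer's price increase = d * tax / (b + d)
= 3 * 7 / (2 + 3)
= 21 / 5 = 21/5

21/5


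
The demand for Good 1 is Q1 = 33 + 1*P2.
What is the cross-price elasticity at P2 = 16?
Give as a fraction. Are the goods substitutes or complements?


dQ1/dP2 = 1
At P2 = 16: Q1 = 33 + 1*16 = 49
Exy = (dQ1/dP2)(P2/Q1) = 1 * 16 / 49 = 16/49
Since Exy > 0, the goods are substitutes.

16/49 (substitutes)


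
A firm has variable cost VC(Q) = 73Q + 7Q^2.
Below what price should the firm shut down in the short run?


AVC(Q) = VC(Q)/Q = 73 + 7Q
AVC is increasing in Q, so minimum AVC is at Q -> 0+.
Min AVC = 73
The firm should shut down if P < 73.

73


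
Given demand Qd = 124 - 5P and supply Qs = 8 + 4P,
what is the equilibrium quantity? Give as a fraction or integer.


First find equilibrium price:
124 - 5P = 8 + 4P
P* = 116/9 = 116/9
Then substitute into demand:
Q* = 124 - 5 * 116/9 = 536/9

536/9


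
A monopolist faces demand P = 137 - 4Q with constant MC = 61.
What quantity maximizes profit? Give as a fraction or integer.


TR = P*Q = (137 - 4Q)Q = 137Q - 4Q^2
MR = dTR/dQ = 137 - 8Q
Set MR = MC:
137 - 8Q = 61
76 = 8Q
Q* = 76/8 = 19/2

19/2


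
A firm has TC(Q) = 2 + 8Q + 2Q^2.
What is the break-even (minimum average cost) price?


AC(Q) = 2/Q + 8 + 2Q
To minimize: dAC/dQ = -2/Q^2 + 2 = 0
Q^2 = 2/2 = 1
Q* = 1
Min AC = 2/1 + 8 + 2*1
Min AC = 2 + 8 + 2 = 12

12


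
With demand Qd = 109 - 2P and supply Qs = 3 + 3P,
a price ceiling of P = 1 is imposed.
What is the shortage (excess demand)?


At P = 1:
Qd = 109 - 2*1 = 107
Qs = 3 + 3*1 = 6
Shortage = Qd - Qs = 107 - 6 = 101

101


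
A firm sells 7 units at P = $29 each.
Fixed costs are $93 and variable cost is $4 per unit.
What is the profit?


Total Revenue = P * Q = 29 * 7 = $203
Total Cost = FC + VC*Q = 93 + 4*7 = $121
Profit = TR - TC = 203 - 121 = $82

$82


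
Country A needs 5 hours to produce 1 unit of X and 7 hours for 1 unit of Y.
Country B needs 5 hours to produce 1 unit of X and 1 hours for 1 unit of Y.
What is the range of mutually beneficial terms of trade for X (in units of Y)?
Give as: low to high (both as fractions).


Opportunity cost of X for Country A = hours_X / hours_Y = 5/7 = 5/7 units of Y
Opportunity cost of X for Country B = hours_X / hours_Y = 5/1 = 5 units of Y
Terms of trade must be between the two opportunity costs.
Range: 5/7 to 5

5/7 to 5


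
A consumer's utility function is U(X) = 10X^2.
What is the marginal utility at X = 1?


MU = dU/dX = 10*2*X^(2-1)
MU = 20*X^1
At X = 1:
MU = 20 * 1^1
MU = 20 * 1 = 20

20


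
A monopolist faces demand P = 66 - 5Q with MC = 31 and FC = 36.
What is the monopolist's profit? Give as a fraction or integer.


MR = MC: 66 - 10Q = 31
Q* = 7/2
P* = 66 - 5*7/2 = 97/2
Profit = (P* - MC)*Q* - FC
= (97/2 - 31)*7/2 - 36
= 35/2*7/2 - 36
= 245/4 - 36 = 101/4

101/4


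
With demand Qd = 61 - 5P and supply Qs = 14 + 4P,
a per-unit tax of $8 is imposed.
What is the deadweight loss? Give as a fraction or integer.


Pre-tax equilibrium quantity: Q* = 314/9
Post-tax equilibrium quantity: Q_tax = 154/9
Reduction in quantity: Q* - Q_tax = 160/9
DWL = (1/2) * tax * (Q* - Q_tax)
DWL = (1/2) * 8 * 160/9 = 640/9

640/9


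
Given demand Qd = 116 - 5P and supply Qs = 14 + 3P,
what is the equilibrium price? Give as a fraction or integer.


At equilibrium, Qd = Qs.
116 - 5P = 14 + 3P
116 - 14 = 5P + 3P
102 = 8P
P* = 102/8 = 51/4

51/4


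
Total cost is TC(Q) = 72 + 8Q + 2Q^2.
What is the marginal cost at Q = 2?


MC = dTC/dQ = 8 + 2*2*Q
At Q = 2:
MC = 8 + 4*2
MC = 8 + 8 = 16

16


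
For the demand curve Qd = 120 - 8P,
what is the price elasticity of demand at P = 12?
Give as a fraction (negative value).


dQ/dP = -8
At P = 12: Q = 120 - 8*12 = 24
E = (dQ/dP)(P/Q) = (-8)(12/24) = -4

-4


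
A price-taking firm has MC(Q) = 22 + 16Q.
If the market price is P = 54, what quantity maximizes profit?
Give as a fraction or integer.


In perfect competition, profit is maximized where P = MC.
54 = 22 + 16Q
32 = 16Q
Q* = 32/16 = 2

2


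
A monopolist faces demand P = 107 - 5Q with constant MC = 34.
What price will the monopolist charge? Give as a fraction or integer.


MR = 107 - 10Q
Set MR = MC: 107 - 10Q = 34
Q* = 73/10
Substitute into demand:
P* = 107 - 5*73/10 = 141/2

141/2


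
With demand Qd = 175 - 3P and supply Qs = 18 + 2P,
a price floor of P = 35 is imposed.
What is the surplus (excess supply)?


At P = 35:
Qd = 175 - 3*35 = 70
Qs = 18 + 2*35 = 88
Surplus = Qs - Qd = 88 - 70 = 18

18


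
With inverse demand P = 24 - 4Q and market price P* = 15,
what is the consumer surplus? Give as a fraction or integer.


Maximum willingness to pay (at Q=0): P_max = 24
Quantity demanded at P* = 15:
Q* = (24 - 15)/4 = 9/4
CS = (1/2) * Q* * (P_max - P*)
CS = (1/2) * 9/4 * (24 - 15)
CS = (1/2) * 9/4 * 9 = 81/8

81/8


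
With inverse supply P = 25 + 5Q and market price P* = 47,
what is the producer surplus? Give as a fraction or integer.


Minimum supply price (at Q=0): P_min = 25
Quantity supplied at P* = 47:
Q* = (47 - 25)/5 = 22/5
PS = (1/2) * Q* * (P* - P_min)
PS = (1/2) * 22/5 * (47 - 25)
PS = (1/2) * 22/5 * 22 = 242/5

242/5


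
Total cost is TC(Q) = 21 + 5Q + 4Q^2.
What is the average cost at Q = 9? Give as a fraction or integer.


TC(9) = 21 + 5*9 + 4*9^2
TC(9) = 21 + 45 + 324 = 390
AC = TC/Q = 390/9 = 130/3

130/3


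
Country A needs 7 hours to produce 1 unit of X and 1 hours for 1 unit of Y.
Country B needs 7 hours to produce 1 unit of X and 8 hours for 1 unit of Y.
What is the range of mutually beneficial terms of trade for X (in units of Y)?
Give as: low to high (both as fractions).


Opportunity cost of X for Country A = hours_X / hours_Y = 7/1 = 7 units of Y
Opportunity cost of X for Country B = hours_X / hours_Y = 7/8 = 7/8 units of Y
Terms of trade must be between the two opportunity costs.
Range: 7/8 to 7

7/8 to 7


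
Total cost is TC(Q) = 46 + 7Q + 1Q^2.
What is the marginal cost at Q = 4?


MC = dTC/dQ = 7 + 2*1*Q
At Q = 4:
MC = 7 + 2*4
MC = 7 + 8 = 15

15


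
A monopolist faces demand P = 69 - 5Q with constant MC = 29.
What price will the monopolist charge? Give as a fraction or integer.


MR = 69 - 10Q
Set MR = MC: 69 - 10Q = 29
Q* = 4
Substitute into demand:
P* = 69 - 5*4 = 49

49


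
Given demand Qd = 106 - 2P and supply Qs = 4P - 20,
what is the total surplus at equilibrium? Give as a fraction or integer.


Find equilibrium: 106 - 2P = 4P - 20
106 + 20 = 6P
P* = 126/6 = 21
Q* = 4*21 - 20 = 64
Inverse demand: P = 53 - Q/2, so P_max = 53
Inverse supply: P = 5 + Q/4, so P_min = 5
CS = (1/2) * 64 * (53 - 21) = 1024
PS = (1/2) * 64 * (21 - 5) = 512
TS = CS + PS = 1024 + 512 = 1536

1536


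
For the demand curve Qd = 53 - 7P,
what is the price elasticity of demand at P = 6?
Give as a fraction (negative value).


dQ/dP = -7
At P = 6: Q = 53 - 7*6 = 11
E = (dQ/dP)(P/Q) = (-7)(6/11) = -42/11

-42/11


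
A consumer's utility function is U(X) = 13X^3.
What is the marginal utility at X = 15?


MU = dU/dX = 13*3*X^(3-1)
MU = 39*X^2
At X = 15:
MU = 39 * 15^2
MU = 39 * 225 = 8775

8775


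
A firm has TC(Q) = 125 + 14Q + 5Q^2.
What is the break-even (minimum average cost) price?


AC(Q) = 125/Q + 14 + 5Q
To minimize: dAC/dQ = -125/Q^2 + 5 = 0
Q^2 = 125/5 = 25
Q* = 5
Min AC = 125/5 + 14 + 5*5
Min AC = 25 + 14 + 25 = 64

64


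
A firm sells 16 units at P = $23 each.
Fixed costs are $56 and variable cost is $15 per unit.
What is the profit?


Total Revenue = P * Q = 23 * 16 = $368
Total Cost = FC + VC*Q = 56 + 15*16 = $296
Profit = TR - TC = 368 - 296 = $72

$72


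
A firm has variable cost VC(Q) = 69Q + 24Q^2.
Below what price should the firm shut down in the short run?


AVC(Q) = VC(Q)/Q = 69 + 24Q
AVC is increasing in Q, so minimum AVC is at Q -> 0+.
Min AVC = 69
The firm should shut down if P < 69.

69


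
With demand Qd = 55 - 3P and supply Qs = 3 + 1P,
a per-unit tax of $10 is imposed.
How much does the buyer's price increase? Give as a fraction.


With a per-unit tax, the buyer's price increase depends on relative slopes.
Supply slope: d = 1, Demand slope: b = 3
Buyer's price increase = d * tax / (b + d)
= 1 * 10 / (3 + 1)
= 10 / 4 = 5/2

5/2


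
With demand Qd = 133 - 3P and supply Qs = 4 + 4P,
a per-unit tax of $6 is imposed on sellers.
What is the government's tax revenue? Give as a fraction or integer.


With tax on sellers, new supply: Qs' = 4 + 4(P - 6)
= 4P - 20
New equilibrium quantity:
Q_new = 472/7
Tax revenue = tax * Q_new = 6 * 472/7 = 2832/7

2832/7


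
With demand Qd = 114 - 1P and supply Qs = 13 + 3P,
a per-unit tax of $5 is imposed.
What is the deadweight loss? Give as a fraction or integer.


Pre-tax equilibrium quantity: Q* = 355/4
Post-tax equilibrium quantity: Q_tax = 85
Reduction in quantity: Q* - Q_tax = 15/4
DWL = (1/2) * tax * (Q* - Q_tax)
DWL = (1/2) * 5 * 15/4 = 75/8

75/8


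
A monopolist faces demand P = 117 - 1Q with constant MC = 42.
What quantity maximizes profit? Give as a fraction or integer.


TR = P*Q = (117 - 1Q)Q = 117Q - 1Q^2
MR = dTR/dQ = 117 - 2Q
Set MR = MC:
117 - 2Q = 42
75 = 2Q
Q* = 75/2 = 75/2

75/2


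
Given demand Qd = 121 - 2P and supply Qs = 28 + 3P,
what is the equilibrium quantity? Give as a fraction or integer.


First find equilibrium price:
121 - 2P = 28 + 3P
P* = 93/5 = 93/5
Then substitute into demand:
Q* = 121 - 2 * 93/5 = 419/5

419/5


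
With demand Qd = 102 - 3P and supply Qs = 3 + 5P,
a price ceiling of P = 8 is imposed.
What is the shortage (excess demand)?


At P = 8:
Qd = 102 - 3*8 = 78
Qs = 3 + 5*8 = 43
Shortage = Qd - Qs = 78 - 43 = 35

35


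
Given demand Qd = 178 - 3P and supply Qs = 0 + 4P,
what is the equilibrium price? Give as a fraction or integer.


At equilibrium, Qd = Qs.
178 - 3P = 0 + 4P
178 - 0 = 3P + 4P
178 = 7P
P* = 178/7 = 178/7

178/7


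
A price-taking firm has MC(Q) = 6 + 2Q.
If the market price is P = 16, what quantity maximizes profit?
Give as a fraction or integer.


In perfect competition, profit is maximized where P = MC.
16 = 6 + 2Q
10 = 2Q
Q* = 10/2 = 5

5


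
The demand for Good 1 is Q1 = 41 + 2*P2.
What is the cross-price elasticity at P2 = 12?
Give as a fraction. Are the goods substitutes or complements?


dQ1/dP2 = 2
At P2 = 12: Q1 = 41 + 2*12 = 65
Exy = (dQ1/dP2)(P2/Q1) = 2 * 12 / 65 = 24/65
Since Exy > 0, the goods are substitutes.

24/65 (substitutes)


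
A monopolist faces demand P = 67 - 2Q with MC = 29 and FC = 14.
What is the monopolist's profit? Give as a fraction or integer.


MR = MC: 67 - 4Q = 29
Q* = 19/2
P* = 67 - 2*19/2 = 48
Profit = (P* - MC)*Q* - FC
= (48 - 29)*19/2 - 14
= 19*19/2 - 14
= 361/2 - 14 = 333/2

333/2


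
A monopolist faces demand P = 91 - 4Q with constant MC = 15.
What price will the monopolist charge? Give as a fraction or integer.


MR = 91 - 8Q
Set MR = MC: 91 - 8Q = 15
Q* = 19/2
Substitute into demand:
P* = 91 - 4*19/2 = 53

53


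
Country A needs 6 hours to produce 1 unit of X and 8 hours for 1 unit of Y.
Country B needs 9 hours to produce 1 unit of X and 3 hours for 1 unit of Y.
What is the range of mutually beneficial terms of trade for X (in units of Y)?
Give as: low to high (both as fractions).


Opportunity cost of X for Country A = hours_X / hours_Y = 6/8 = 3/4 units of Y
Opportunity cost of X for Country B = hours_X / hours_Y = 9/3 = 3 units of Y
Terms of trade must be between the two opportunity costs.
Range: 3/4 to 3

3/4 to 3


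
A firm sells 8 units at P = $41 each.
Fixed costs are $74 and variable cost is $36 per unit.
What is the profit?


Total Revenue = P * Q = 41 * 8 = $328
Total Cost = FC + VC*Q = 74 + 36*8 = $362
Profit = TR - TC = 328 - 362 = $-34

$-34


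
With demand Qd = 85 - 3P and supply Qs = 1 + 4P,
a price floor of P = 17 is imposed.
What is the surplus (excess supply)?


At P = 17:
Qd = 85 - 3*17 = 34
Qs = 1 + 4*17 = 69
Surplus = Qs - Qd = 69 - 34 = 35

35


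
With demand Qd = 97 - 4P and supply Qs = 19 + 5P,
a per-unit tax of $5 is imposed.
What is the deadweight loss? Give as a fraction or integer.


Pre-tax equilibrium quantity: Q* = 187/3
Post-tax equilibrium quantity: Q_tax = 461/9
Reduction in quantity: Q* - Q_tax = 100/9
DWL = (1/2) * tax * (Q* - Q_tax)
DWL = (1/2) * 5 * 100/9 = 250/9

250/9


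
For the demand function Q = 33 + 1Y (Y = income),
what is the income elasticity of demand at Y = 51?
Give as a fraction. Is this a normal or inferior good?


dQ/dY = 1
At Y = 51: Q = 33 + 1*51 = 84
Ey = (dQ/dY)(Y/Q) = 1 * 51 / 84 = 17/28
Since Ey > 0, this is a normal good.

17/28 (normal good)


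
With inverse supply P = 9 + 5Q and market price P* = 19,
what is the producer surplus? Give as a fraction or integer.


Minimum supply price (at Q=0): P_min = 9
Quantity supplied at P* = 19:
Q* = (19 - 9)/5 = 2
PS = (1/2) * Q* * (P* - P_min)
PS = (1/2) * 2 * (19 - 9)
PS = (1/2) * 2 * 10 = 10

10


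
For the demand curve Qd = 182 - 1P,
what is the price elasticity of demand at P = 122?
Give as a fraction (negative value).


dQ/dP = -1
At P = 122: Q = 182 - 1*122 = 60
E = (dQ/dP)(P/Q) = (-1)(122/60) = -61/30

-61/30


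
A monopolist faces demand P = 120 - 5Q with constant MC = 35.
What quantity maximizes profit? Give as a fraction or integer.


TR = P*Q = (120 - 5Q)Q = 120Q - 5Q^2
MR = dTR/dQ = 120 - 10Q
Set MR = MC:
120 - 10Q = 35
85 = 10Q
Q* = 85/10 = 17/2

17/2


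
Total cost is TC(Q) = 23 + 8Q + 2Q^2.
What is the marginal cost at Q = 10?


MC = dTC/dQ = 8 + 2*2*Q
At Q = 10:
MC = 8 + 4*10
MC = 8 + 40 = 48

48


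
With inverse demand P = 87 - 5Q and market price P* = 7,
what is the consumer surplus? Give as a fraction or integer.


Maximum willingness to pay (at Q=0): P_max = 87
Quantity demanded at P* = 7:
Q* = (87 - 7)/5 = 16
CS = (1/2) * Q* * (P_max - P*)
CS = (1/2) * 16 * (87 - 7)
CS = (1/2) * 16 * 80 = 640

640


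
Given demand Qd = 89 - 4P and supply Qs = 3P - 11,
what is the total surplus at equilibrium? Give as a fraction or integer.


Find equilibrium: 89 - 4P = 3P - 11
89 + 11 = 7P
P* = 100/7 = 100/7
Q* = 3*100/7 - 11 = 223/7
Inverse demand: P = 89/4 - Q/4, so P_max = 89/4
Inverse supply: P = 11/3 + Q/3, so P_min = 11/3
CS = (1/2) * 223/7 * (89/4 - 100/7) = 49729/392
PS = (1/2) * 223/7 * (100/7 - 11/3) = 49729/294
TS = CS + PS = 49729/392 + 49729/294 = 49729/168

49729/168


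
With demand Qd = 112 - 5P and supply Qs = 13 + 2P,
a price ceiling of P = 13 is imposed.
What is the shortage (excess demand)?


At P = 13:
Qd = 112 - 5*13 = 47
Qs = 13 + 2*13 = 39
Shortage = Qd - Qs = 47 - 39 = 8

8


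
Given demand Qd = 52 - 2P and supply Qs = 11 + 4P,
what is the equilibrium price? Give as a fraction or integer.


At equilibrium, Qd = Qs.
52 - 2P = 11 + 4P
52 - 11 = 2P + 4P
41 = 6P
P* = 41/6 = 41/6

41/6


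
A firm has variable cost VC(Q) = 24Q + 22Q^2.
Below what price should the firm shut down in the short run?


AVC(Q) = VC(Q)/Q = 24 + 22Q
AVC is increasing in Q, so minimum AVC is at Q -> 0+.
Min AVC = 24
The firm should shut down if P < 24.

24


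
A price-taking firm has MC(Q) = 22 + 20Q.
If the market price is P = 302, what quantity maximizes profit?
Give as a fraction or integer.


In perfect competition, profit is maximized where P = MC.
302 = 22 + 20Q
280 = 20Q
Q* = 280/20 = 14

14


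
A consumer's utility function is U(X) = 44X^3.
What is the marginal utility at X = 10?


MU = dU/dX = 44*3*X^(3-1)
MU = 132*X^2
At X = 10:
MU = 132 * 10^2
MU = 132 * 100 = 13200

13200


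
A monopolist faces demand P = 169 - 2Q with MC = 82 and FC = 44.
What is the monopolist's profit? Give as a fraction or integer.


MR = MC: 169 - 4Q = 82
Q* = 87/4
P* = 169 - 2*87/4 = 251/2
Profit = (P* - MC)*Q* - FC
= (251/2 - 82)*87/4 - 44
= 87/2*87/4 - 44
= 7569/8 - 44 = 7217/8

7217/8


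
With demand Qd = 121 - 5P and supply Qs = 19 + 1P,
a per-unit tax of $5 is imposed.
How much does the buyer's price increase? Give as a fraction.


With a per-unit tax, the buyer's price increase depends on relative slopes.
Supply slope: d = 1, Demand slope: b = 5
Buyer's price increase = d * tax / (b + d)
= 1 * 5 / (5 + 1)
= 5 / 6 = 5/6

5/6


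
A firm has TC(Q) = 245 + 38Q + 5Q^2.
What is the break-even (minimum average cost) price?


AC(Q) = 245/Q + 38 + 5Q
To minimize: dAC/dQ = -245/Q^2 + 5 = 0
Q^2 = 245/5 = 49
Q* = 7
Min AC = 245/7 + 38 + 5*7
Min AC = 35 + 38 + 35 = 108

108


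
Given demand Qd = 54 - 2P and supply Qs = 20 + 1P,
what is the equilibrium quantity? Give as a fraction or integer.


First find equilibrium price:
54 - 2P = 20 + 1P
P* = 34/3 = 34/3
Then substitute into demand:
Q* = 54 - 2 * 34/3 = 94/3

94/3


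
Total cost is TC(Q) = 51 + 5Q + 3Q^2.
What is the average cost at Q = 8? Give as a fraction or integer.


TC(8) = 51 + 5*8 + 3*8^2
TC(8) = 51 + 40 + 192 = 283
AC = TC/Q = 283/8 = 283/8

283/8


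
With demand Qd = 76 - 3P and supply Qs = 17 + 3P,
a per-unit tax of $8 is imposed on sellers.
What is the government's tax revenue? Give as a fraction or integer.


With tax on sellers, new supply: Qs' = 17 + 3(P - 8)
= 3P - 7
New equilibrium quantity:
Q_new = 69/2
Tax revenue = tax * Q_new = 8 * 69/2 = 276

276


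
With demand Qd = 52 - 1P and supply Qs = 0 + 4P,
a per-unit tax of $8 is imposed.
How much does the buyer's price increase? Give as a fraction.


With a per-unit tax, the buyer's price increase depends on relative slopes.
Supply slope: d = 4, Demand slope: b = 1
Buyer's price increase = d * tax / (b + d)
= 4 * 8 / (1 + 4)
= 32 / 5 = 32/5

32/5


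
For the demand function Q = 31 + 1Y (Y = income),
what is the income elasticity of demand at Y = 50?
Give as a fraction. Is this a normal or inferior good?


dQ/dY = 1
At Y = 50: Q = 31 + 1*50 = 81
Ey = (dQ/dY)(Y/Q) = 1 * 50 / 81 = 50/81
Since Ey > 0, this is a normal good.

50/81 (normal good)


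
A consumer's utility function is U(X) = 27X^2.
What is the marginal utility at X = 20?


MU = dU/dX = 27*2*X^(2-1)
MU = 54*X^1
At X = 20:
MU = 54 * 20^1
MU = 54 * 20 = 1080

1080


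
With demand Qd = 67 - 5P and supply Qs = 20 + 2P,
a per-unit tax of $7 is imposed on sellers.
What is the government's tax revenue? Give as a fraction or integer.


With tax on sellers, new supply: Qs' = 20 + 2(P - 7)
= 6 + 2P
New equilibrium quantity:
Q_new = 164/7
Tax revenue = tax * Q_new = 7 * 164/7 = 164

164


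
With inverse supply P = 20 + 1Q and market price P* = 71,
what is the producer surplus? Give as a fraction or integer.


Minimum supply price (at Q=0): P_min = 20
Quantity supplied at P* = 71:
Q* = (71 - 20)/1 = 51
PS = (1/2) * Q* * (P* - P_min)
PS = (1/2) * 51 * (71 - 20)
PS = (1/2) * 51 * 51 = 2601/2

2601/2


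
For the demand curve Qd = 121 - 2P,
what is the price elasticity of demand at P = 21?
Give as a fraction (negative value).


dQ/dP = -2
At P = 21: Q = 121 - 2*21 = 79
E = (dQ/dP)(P/Q) = (-2)(21/79) = -42/79

-42/79


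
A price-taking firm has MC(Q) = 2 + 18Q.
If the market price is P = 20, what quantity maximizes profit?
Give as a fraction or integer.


In perfect competition, profit is maximized where P = MC.
20 = 2 + 18Q
18 = 18Q
Q* = 18/18 = 1

1


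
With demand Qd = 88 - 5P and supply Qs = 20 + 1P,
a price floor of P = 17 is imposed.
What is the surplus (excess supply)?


At P = 17:
Qd = 88 - 5*17 = 3
Qs = 20 + 1*17 = 37
Surplus = Qs - Qd = 37 - 3 = 34

34


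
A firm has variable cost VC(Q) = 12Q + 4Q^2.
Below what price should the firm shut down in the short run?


AVC(Q) = VC(Q)/Q = 12 + 4Q
AVC is increasing in Q, so minimum AVC is at Q -> 0+.
Min AVC = 12
The firm should shut down if P < 12.

12


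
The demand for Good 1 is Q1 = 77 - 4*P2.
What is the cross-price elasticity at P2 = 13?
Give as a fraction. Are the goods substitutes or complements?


dQ1/dP2 = -4
At P2 = 13: Q1 = 77 - 4*13 = 25
Exy = (dQ1/dP2)(P2/Q1) = -4 * 13 / 25 = -52/25
Since Exy < 0, the goods are complements.

-52/25 (complements)


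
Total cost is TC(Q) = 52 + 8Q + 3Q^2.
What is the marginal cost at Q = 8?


MC = dTC/dQ = 8 + 2*3*Q
At Q = 8:
MC = 8 + 6*8
MC = 8 + 48 = 56

56


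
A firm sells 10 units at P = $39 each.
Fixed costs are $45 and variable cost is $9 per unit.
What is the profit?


Total Revenue = P * Q = 39 * 10 = $390
Total Cost = FC + VC*Q = 45 + 9*10 = $135
Profit = TR - TC = 390 - 135 = $255

$255


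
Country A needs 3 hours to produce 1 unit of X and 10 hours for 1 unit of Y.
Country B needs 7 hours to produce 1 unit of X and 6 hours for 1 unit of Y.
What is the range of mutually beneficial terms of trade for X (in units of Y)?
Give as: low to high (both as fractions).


Opportunity cost of X for Country A = hours_X / hours_Y = 3/10 = 3/10 units of Y
Opportunity cost of X for Country B = hours_X / hours_Y = 7/6 = 7/6 units of Y
Terms of trade must be between the two opportunity costs.
Range: 3/10 to 7/6

3/10 to 7/6


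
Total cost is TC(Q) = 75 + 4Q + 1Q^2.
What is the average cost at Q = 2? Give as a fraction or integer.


TC(2) = 75 + 4*2 + 1*2^2
TC(2) = 75 + 8 + 4 = 87
AC = TC/Q = 87/2 = 87/2

87/2


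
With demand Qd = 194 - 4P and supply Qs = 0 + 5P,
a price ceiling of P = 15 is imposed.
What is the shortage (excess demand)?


At P = 15:
Qd = 194 - 4*15 = 134
Qs = 0 + 5*15 = 75
Shortage = Qd - Qs = 134 - 75 = 59

59


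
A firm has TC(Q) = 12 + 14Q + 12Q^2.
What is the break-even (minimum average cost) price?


AC(Q) = 12/Q + 14 + 12Q
To minimize: dAC/dQ = -12/Q^2 + 12 = 0
Q^2 = 12/12 = 1
Q* = 1
Min AC = 12/1 + 14 + 12*1
Min AC = 12 + 14 + 12 = 38

38


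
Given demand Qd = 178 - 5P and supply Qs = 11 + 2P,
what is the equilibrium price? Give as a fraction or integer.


At equilibrium, Qd = Qs.
178 - 5P = 11 + 2P
178 - 11 = 5P + 2P
167 = 7P
P* = 167/7 = 167/7

167/7


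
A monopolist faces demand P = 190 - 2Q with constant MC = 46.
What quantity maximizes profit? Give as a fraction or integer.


TR = P*Q = (190 - 2Q)Q = 190Q - 2Q^2
MR = dTR/dQ = 190 - 4Q
Set MR = MC:
190 - 4Q = 46
144 = 4Q
Q* = 144/4 = 36

36


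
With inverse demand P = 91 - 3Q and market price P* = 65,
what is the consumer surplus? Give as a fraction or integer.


Maximum willingness to pay (at Q=0): P_max = 91
Quantity demanded at P* = 65:
Q* = (91 - 65)/3 = 26/3
CS = (1/2) * Q* * (P_max - P*)
CS = (1/2) * 26/3 * (91 - 65)
CS = (1/2) * 26/3 * 26 = 338/3

338/3


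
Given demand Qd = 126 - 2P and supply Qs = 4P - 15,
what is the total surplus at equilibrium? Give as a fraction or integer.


Find equilibrium: 126 - 2P = 4P - 15
126 + 15 = 6P
P* = 141/6 = 47/2
Q* = 4*47/2 - 15 = 79
Inverse demand: P = 63 - Q/2, so P_max = 63
Inverse supply: P = 15/4 + Q/4, so P_min = 15/4
CS = (1/2) * 79 * (63 - 47/2) = 6241/4
PS = (1/2) * 79 * (47/2 - 15/4) = 6241/8
TS = CS + PS = 6241/4 + 6241/8 = 18723/8

18723/8


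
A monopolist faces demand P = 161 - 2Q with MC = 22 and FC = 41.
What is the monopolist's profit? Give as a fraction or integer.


MR = MC: 161 - 4Q = 22
Q* = 139/4
P* = 161 - 2*139/4 = 183/2
Profit = (P* - MC)*Q* - FC
= (183/2 - 22)*139/4 - 41
= 139/2*139/4 - 41
= 19321/8 - 41 = 18993/8

18993/8


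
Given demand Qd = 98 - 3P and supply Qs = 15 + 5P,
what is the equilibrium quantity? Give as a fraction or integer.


First find equilibrium price:
98 - 3P = 15 + 5P
P* = 83/8 = 83/8
Then substitute into demand:
Q* = 98 - 3 * 83/8 = 535/8

535/8


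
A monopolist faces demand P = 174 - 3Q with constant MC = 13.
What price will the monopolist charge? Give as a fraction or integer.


MR = 174 - 6Q
Set MR = MC: 174 - 6Q = 13
Q* = 161/6
Substitute into demand:
P* = 174 - 3*161/6 = 187/2

187/2


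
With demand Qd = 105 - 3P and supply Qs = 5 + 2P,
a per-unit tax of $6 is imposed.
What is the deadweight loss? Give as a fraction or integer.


Pre-tax equilibrium quantity: Q* = 45
Post-tax equilibrium quantity: Q_tax = 189/5
Reduction in quantity: Q* - Q_tax = 36/5
DWL = (1/2) * tax * (Q* - Q_tax)
DWL = (1/2) * 6 * 36/5 = 108/5

108/5


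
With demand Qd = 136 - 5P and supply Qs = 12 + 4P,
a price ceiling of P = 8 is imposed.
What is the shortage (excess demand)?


At P = 8:
Qd = 136 - 5*8 = 96
Qs = 12 + 4*8 = 44
Shortage = Qd - Qs = 96 - 44 = 52

52


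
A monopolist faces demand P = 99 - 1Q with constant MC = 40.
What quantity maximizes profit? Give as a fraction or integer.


TR = P*Q = (99 - 1Q)Q = 99Q - 1Q^2
MR = dTR/dQ = 99 - 2Q
Set MR = MC:
99 - 2Q = 40
59 = 2Q
Q* = 59/2 = 59/2

59/2


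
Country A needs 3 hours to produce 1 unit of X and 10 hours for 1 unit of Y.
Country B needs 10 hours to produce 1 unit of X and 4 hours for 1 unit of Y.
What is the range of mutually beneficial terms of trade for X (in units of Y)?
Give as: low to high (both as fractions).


Opportunity cost of X for Country A = hours_X / hours_Y = 3/10 = 3/10 units of Y
Opportunity cost of X for Country B = hours_X / hours_Y = 10/4 = 5/2 units of Y
Terms of trade must be between the two opportunity costs.
Range: 3/10 to 5/2

3/10 to 5/2
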